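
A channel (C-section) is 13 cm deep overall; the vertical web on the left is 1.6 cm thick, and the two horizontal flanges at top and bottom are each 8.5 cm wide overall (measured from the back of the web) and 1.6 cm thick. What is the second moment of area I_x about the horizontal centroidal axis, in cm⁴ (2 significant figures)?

Split into non-overlapping primitives; take the origin at the lower-left of the bounding box.
Web: 1.6 × 13, A = 20.8 cm², y = 6.5 cm, Ī = 292.9 cm⁴.
Top flange (beyond web): 6.9 × 1.6, A = 11.04 cm², y = 12.2 cm, Ī = 2.355 cm⁴.
Bottom flange (beyond web): 6.9 × 1.6, A = 11.04 cm², y = 0.8 cm, Ī = 2.355 cm⁴.
By symmetry the centroid is at mid-height, ȳ = 6.5 cm.
Transfer each piece to the horizontal centroidal axis using Ī + A·d² with d = y − 6.5:
  web: d = 0 cm → contributes +292.9 cm⁴
  top flange (beyond web): d = 5.7 cm → contributes +361 cm⁴
  bottom flange (beyond web): d = -5.7 cm → contributes +361 cm⁴
Total I = 1 015 cm⁴.

I_x ≈ 1000 cm⁴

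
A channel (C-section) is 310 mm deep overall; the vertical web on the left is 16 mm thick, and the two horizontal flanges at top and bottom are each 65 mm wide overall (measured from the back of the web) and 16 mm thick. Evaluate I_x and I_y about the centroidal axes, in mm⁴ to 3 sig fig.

I_x ≈ 7.36 × 10⁷ mm⁴, I_y ≈ 1.68 × 10⁶ mm⁴

Decompose the section into non-overlapping parts with the origin at the bottom-left of its bounding rectangle.
Web: 16 × 310, A = 4 960 mm², y = 155 mm, Ī = 39 721 333 mm⁴.
Top flange (beyond web): 49 × 16, A = 784 mm², y = 302 mm, Ī = 16 725 mm⁴.
Bottom flange (beyond web): 49 × 16, A = 784 mm², y = 8 mm, Ī = 16 725 mm⁴.
By symmetry the centroid is at mid-height, ȳ = 155 mm.
Transfer each piece to the centroidal x-axis using Ī + A·d² with d = y − 155:
  web: d = 0 mm → contributes +39 721 333 mm⁴
  top flange (beyond web): d = 147 mm → contributes +16 958 181 mm⁴
  bottom flange (beyond web): d = -147 mm → contributes +16 958 181 mm⁴
Total I = 73 637 696 mm⁴.
For the y-axis: x̄ = 15.806 mm.
Repeating about the centroidal y-axis gives I_y = 1 677 931 mm⁴.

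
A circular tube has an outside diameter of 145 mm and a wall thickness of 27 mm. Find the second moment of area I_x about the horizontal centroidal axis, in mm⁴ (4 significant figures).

Treat the section as a set of non-overlapping primitives; coordinates are from the bounding-box lower-left.
Outer circle: ⌀145, A = 16 513 mm², y = 72.5 mm, Ī = 21 699 109 mm⁴.
Bore (subtracted): ⌀91, A = 6503.88 mm², y = 72.5 mm, Ī = 3 366 166 mm⁴.
By symmetry the centroid is at mid-height, ȳ = 72.5 mm.
All pieces are centred on the horizontal centroidal axis, so I = ΣĪ (holes subtracted) = 18 332 944 mm⁴.

I_x ≈ 1.833 × 10⁷ mm⁴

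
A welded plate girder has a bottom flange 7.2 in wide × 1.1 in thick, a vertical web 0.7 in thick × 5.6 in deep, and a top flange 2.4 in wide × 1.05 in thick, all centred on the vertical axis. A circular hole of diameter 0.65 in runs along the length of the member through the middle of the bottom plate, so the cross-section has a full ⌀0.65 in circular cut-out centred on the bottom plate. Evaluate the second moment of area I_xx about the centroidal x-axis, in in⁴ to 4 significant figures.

Treat the section as a set of non-overlapping primitives; coordinates are from the bounding-box lower-left.
Bottom plate: 7.2 × 1.1, A = 7.92 in², y = 0.55 in, Ī = 0.7986 in⁴.
Web plate: 0.7 × 5.6, A = 3.92 in², y = 3.9 in, Ī = 10.2443 in⁴.
Top plate: 2.4 × 1.05, A = 2.52 in², y = 7.225 in, Ī = 0.231525 in⁴.
Hole (subtracted): ⌀0.65, A = 0.331831 in², y = 0.55 in, Ī = 0.00876241 in⁴.
Centroid: ȳ = ΣA·y / ΣA = 2.6852 in.
Transfer each piece to the centroidal x-axis using Ī + A·d² with d = y − 2.6852:
  bottom plate: d = -2.1352 in → contributes +36.9066 in⁴
  web plate: d = 1.2148 in → contributes +16.0291 in⁴
  top plate: d = 4.5398 in → contributes +52.1681 in⁴
  hole: d = -2.1352 in → contributes −1.52161 in⁴
Total I = 103.582 in⁴.

I_xx ≈ 103.6 in⁴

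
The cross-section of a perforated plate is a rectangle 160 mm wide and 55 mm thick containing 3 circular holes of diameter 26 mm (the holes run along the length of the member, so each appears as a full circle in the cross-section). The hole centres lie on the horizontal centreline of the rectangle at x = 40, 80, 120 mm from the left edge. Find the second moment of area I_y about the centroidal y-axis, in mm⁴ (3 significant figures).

Treat the section as a set of non-overlapping primitives; coordinates are from the bounding-box lower-left.
Plate: 160 × 55, A = 8 800 mm², x = 80 mm, Ī = 18 773 333 mm⁴.
Hole 1 (subtracted): ⌀26, A = 530.93 mm², x = 40 mm, Ī = 22 432 mm⁴.
Hole 2 (subtracted): ⌀26, A = 530.93 mm², x = 80 mm, Ī = 22 432 mm⁴.
Hole 3 (subtracted): ⌀26, A = 530.93 mm², x = 120 mm, Ī = 22 432 mm⁴.
By symmetry the centroid is at mid-width, x̄ = 80 mm.
Transfer each piece to the centroidal y-axis using Ī + A·d² with d = x − 80:
  plate: d = 0 mm → contributes +18 773 333 mm⁴
  hole 1: d = -40 mm → contributes −871 918 mm⁴
  hole 2: d = 0 mm → contributes −22 432 mm⁴
  hole 3: d = 40 mm → contributes −871 918 mm⁴
Total I = 17 007 065 mm⁴.

I_y ≈ 1.70 × 10⁷ mm⁴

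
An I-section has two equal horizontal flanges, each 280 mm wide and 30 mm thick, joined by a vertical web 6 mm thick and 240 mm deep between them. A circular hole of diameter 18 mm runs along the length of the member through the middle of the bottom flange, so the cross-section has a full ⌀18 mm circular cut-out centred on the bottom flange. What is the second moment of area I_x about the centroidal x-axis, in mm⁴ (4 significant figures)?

Split into non-overlapping primitives; take the origin at the lower-left of the bounding box.
Bottom flange: 280 × 30, A = 8 400 mm², y = 15 mm, Ī = 630 000 mm⁴.
Web: 6 × 240, A = 1 440 mm², y = 150 mm, Ī = 6 912 000 mm⁴.
Top flange: 280 × 30, A = 8 400 mm², y = 285 mm, Ī = 630 000 mm⁴.
Hole (subtracted): ⌀18, A = 254.469 mm², y = 15 mm, Ī = 5 153 mm⁴.
Centroid: ȳ = ΣA·y / ΣA = 151.91 mm.
Transfer each piece to the centroidal x-axis using Ī + A·d² with d = y − 151.91:
  bottom flange: d = -136.91 mm → contributes +158 082 646 mm⁴
  web: d = -1.91005 mm → contributes +6 917 254 mm⁴
  top flange: d = 133.09 mm → contributes +149 418 646 mm⁴
  hole: d = -136.91 mm → contributes −4 775 012 mm⁴
Total I = 309 643 533 mm⁴.

I_x ≈ 3.096 × 10⁸ mm⁴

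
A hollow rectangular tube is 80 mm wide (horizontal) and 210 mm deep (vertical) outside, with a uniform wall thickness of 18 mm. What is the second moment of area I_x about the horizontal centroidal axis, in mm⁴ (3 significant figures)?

I_x ≈ 4.24 × 10⁷ mm⁴

Break the section into simple shapes (no overlaps), measuring from the bottom-left corner of the bounding box.
Outer rectangle: 80 × 210, A = 16 800 mm², y = 105 mm, Ī = 61 740 000 mm⁴.
Inner void (subtracted): 44 × 174, A = 7 656 mm², y = 105 mm, Ī = 19 316 088 mm⁴.
By symmetry the centroid is at mid-height, ȳ = 105 mm.
All pieces are centred on the horizontal centroidal axis, so I = ΣĪ (holes subtracted) = 42 423 912 mm⁴.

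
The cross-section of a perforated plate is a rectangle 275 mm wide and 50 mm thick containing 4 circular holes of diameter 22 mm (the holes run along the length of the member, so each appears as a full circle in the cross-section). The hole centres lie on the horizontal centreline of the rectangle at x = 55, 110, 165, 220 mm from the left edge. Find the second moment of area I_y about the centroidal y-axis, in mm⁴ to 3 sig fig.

Break the section into simple shapes (no overlaps), measuring from the bottom-left corner of the bounding box.
Plate: 275 × 50, A = 13 750 mm², x = 137.5 mm, Ī = 86 653 646 mm⁴.
Hole 1 (subtracted): ⌀22, A = 380.13 mm², x = 55 mm, Ī = 11 499 mm⁴.
Hole 2 (subtracted): ⌀22, A = 380.13 mm², x = 110 mm, Ī = 11 499 mm⁴.
Hole 3 (subtracted): ⌀22, A = 380.13 mm², x = 165 mm, Ī = 11 499 mm⁴.
Hole 4 (subtracted): ⌀22, A = 380.13 mm², x = 220 mm, Ī = 11 499 mm⁴.
By symmetry the centroid is at mid-width, x̄ = 137.5 mm.
Transfer each piece to the centroidal y-axis using Ī + A·d² with d = x − 137.5:
  plate: d = 0 mm → contributes +86 653 646 mm⁴
  hole 1: d = -82.5 mm → contributes −2 598 777 mm⁴
  hole 2: d = -27.5 mm → contributes −298 974 mm⁴
  hole 3: d = 27.5 mm → contributes −298 974 mm⁴
  hole 4: d = 82.5 mm → contributes −2 598 777 mm⁴
Total I = 80 858 143 mm⁴.

I_y ≈ 8.09 × 10⁷ mm⁴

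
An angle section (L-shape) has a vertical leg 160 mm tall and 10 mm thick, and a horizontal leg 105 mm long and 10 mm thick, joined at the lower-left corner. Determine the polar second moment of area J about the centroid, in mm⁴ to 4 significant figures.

J ≈ 9.145 × 10⁶ mm⁴

Decompose the section into non-overlapping parts with the origin at the bottom-left of its bounding rectangle.
Vertical leg: 10 × 160, A = 1 600 mm², y = 80 mm, Ī = 3 413 333 mm⁴.
Horizontal leg (remainder): 95 × 10, A = 950 mm², y = 5 mm, Ī = 7916.67 mm⁴.
Centroid: ȳ = ΣA·y / ΣA = 52.0588 mm.
Transfer each piece to the centroidal x-axis using Ī + A·d² with d = y − 52.0588:
  vertical leg: d = 27.9412 mm → contributes +4 662 468 mm⁴
  horizontal leg (remainder): d = -47.0588 mm → contributes +2 111 723 mm⁴
Total I = 6 774 191 mm⁴.
For the y-axis: x̄ = 24.5588 mm.
Repeating about the centroidal y-axis gives I_y = 2 370 754 mm⁴.
Polar second moment: J = I_x + I_y = 9 144 945 mm⁴.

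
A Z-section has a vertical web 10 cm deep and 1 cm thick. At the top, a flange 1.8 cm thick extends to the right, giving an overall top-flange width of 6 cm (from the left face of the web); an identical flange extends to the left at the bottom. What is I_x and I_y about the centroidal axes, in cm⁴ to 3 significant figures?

I_x ≈ 391 cm⁴, I_y ≈ 200 cm⁴

Break the section into simple shapes (no overlaps), measuring from the bottom-left corner of the bounding box.
Web: 1 × 10, A = 10 cm², y = 5 cm, Ī = 83.333 cm⁴.
Top flange (beyond web): 5 × 1.8, A = 9 cm², y = 9.1 cm, Ī = 2.43 cm⁴.
Bottom flange (beyond web): 5 × 1.8, A = 9 cm², y = 0.9 cm, Ī = 2.43 cm⁴.
Centroid: ȳ = ΣA·y / ΣA = 5 cm.
Transfer each piece to the centroidal x-axis using Ī + A·d² with d = y − 5:
  web: d = 0 cm → contributes +83.333 cm⁴
  top flange (beyond web): d = 4.1 cm → contributes +153.72 cm⁴
  bottom flange (beyond web): d = -4.1 cm → contributes +153.72 cm⁴
Total I = 390.77 cm⁴.
For the y-axis: x̄ = 5.5 cm.
Repeating about the centroidal y-axis gives I_y = 200.33 cm⁴.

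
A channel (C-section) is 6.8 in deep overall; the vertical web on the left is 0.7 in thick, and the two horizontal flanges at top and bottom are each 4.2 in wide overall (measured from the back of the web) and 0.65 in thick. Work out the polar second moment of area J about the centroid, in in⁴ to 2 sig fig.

Break the section into simple shapes (no overlaps), measuring from the bottom-left corner of the bounding box.
Web: 0.7 × 6.8, A = 4.76 in², y = 3.4 in, Ī = 18.34 in⁴.
Top flange (beyond web): 3.5 × 0.65, A = 2.275 in², y = 6.475 in, Ī = 0.0801 in⁴.
Bottom flange (beyond web): 3.5 × 0.65, A = 2.275 in², y = 0.325 in, Ī = 0.0801 in⁴.
By symmetry the centroid is at mid-height, ȳ = 3.4 in.
Transfer each piece to the centroidal x-axis using Ī + A·d² with d = y − 3.4:
  web: d = 0 in → contributes +18.34 in⁴
  top flange (beyond web): d = 3.075 in → contributes +21.59 in⁴
  bottom flange (beyond web): d = -3.075 in → contributes +21.59 in⁴
Total I = 61.53 in⁴.
For the y-axis: x̄ = 1.376 in.
Repeating about the centroidal y-axis gives I_y = 15.1 in⁴.
Polar second moment: J = I_x + I_y = 76.62 in⁴.

J ≈ 77 in⁴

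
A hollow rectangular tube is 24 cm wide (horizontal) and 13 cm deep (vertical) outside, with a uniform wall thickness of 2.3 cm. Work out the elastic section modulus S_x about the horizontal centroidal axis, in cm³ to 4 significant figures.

S_x ≈ 528.6 cm³

Split into non-overlapping primitives; take the origin at the lower-left of the bounding box.
Outer rectangle: 24 × 13, A = 312 cm², y = 6.5 cm, Ī = 4 394 cm⁴.
Inner void (subtracted): 19.4 × 8.4, A = 162.96 cm², y = 6.5 cm, Ī = 958.205 cm⁴.
By symmetry the centroid is at mid-height, ȳ = 6.5 cm.
All pieces are centred on the horizontal centroidal axis, so I = ΣĪ (holes subtracted) = 3435.8 cm⁴.
Extreme fibre distance c = 6.5 cm; S = I/c = 528.584 cm³.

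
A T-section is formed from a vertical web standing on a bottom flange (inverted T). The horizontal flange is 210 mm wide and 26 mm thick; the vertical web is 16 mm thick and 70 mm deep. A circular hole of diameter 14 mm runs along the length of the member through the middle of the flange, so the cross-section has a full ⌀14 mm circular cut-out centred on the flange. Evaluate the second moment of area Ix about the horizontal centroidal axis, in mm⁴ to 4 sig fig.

Break the section into simple shapes (no overlaps), measuring from the bottom-left corner of the bounding box.
Flange: 210 × 26, A = 5 460 mm², y = 13 mm, Ī = 307 580 mm⁴.
Web: 16 × 70, A = 1 120 mm², y = 61 mm, Ī = 457 333 mm⁴.
Hole (subtracted): ⌀14, A = 153.938 mm², y = 13 mm, Ī = 1885.74 mm⁴.
Centroid: ȳ = ΣA·y / ΣA = 21.3659 mm.
Transfer each piece to the horizontal centroidal axis using Ī + A·d² with d = y − 21.3659:
  flange: d = -8.36593 mm → contributes +689 719 mm⁴
  web: d = 39.6341 mm → contributes +2 216 696 mm⁴
  hole: d = -8.36593 mm → contributes −12659.7 mm⁴
Total I = 2 893 755 mm⁴.

Ix ≈ 2.894 × 10⁶ mm⁴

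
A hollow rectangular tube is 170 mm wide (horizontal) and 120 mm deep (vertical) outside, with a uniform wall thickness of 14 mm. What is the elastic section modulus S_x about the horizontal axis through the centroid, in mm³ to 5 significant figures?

Split into non-overlapping primitives; take the origin at the lower-left of the bounding box.
Outer rectangle: 170 × 120, A = 20 400 mm², y = 60 mm, Ī = 24 480 000 mm⁴.
Inner void (subtracted): 142 × 92, A = 13 064 mm², y = 60 mm, Ī = 9 214 475 mm⁴.
By symmetry the centroid is at mid-height, ȳ = 60 mm.
All pieces are centred on the horizontal axis through the centroid, so I = ΣĪ (holes subtracted) = 15 265 525 mm⁴.
Extreme fibre distance c = 60 mm; S = I/c = 254425.4 mm³.

S_x ≈ 2.5443 × 10⁵ mm³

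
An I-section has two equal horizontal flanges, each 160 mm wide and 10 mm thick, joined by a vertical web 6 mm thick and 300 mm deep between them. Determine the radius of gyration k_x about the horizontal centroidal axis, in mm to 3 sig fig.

Treat the section as a set of non-overlapping primitives; coordinates are from the bounding-box lower-left.
Bottom flange: 160 × 10, A = 1 600 mm², y = 5 mm, Ī = 13 333 mm⁴.
Web: 6 × 300, A = 1 800 mm², y = 160 mm, Ī = 13 500 000 mm⁴.
Top flange: 160 × 10, A = 1 600 mm², y = 315 mm, Ī = 13 333 mm⁴.
By symmetry the centroid is at mid-height, ȳ = 160 mm.
Transfer each piece to the horizontal centroidal axis using Ī + A·d² with d = y − 160:
  bottom flange: d = -155 mm → contributes +38 453 333 mm⁴
  web: d = 0 mm → contributes +13 500 000 mm⁴
  top flange: d = 155 mm → contributes +38 453 333 mm⁴
Total I = 90 406 667 mm⁴.
Radius of gyration: k = √(I/A) = √(90 406 667 / 5 000) = 134.47 mm.

k_x ≈ 134 mm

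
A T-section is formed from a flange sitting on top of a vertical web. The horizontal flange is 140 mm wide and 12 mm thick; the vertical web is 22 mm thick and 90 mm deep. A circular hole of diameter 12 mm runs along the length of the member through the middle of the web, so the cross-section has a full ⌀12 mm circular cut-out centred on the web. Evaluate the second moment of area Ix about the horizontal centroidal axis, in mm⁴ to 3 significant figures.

Break the section into simple shapes (no overlaps), measuring from the bottom-left corner of the bounding box.
Flange: 140 × 12, A = 1 680 mm², y = 96 mm, Ī = 20 160 mm⁴.
Web: 22 × 90, A = 1 980 mm², y = 45 mm, Ī = 1 336 500 mm⁴.
Hole (subtracted): ⌀12, A = 113.1 mm², y = 45 mm, Ī = 1017.9 mm⁴.
Centroid: ȳ = ΣA·y / ΣA = 69.156 mm.
Transfer each piece to the horizontal centroidal axis using Ī + A·d² with d = y − 69.156:
  flange: d = 26.844 mm → contributes +1 230 743 mm⁴
  web: d = -24.156 mm → contributes +2 491 882 mm⁴
  hole: d = -24.156 mm → contributes −67 013 mm⁴
Total I = 3 655 611 mm⁴.

Ix ≈ 3.66 × 10⁶ mm⁴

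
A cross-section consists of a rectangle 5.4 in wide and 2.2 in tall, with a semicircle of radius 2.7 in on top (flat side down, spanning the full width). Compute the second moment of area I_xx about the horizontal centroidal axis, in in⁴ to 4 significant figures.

I_xx ≈ 40.04 in⁴

Split into non-overlapping primitives; take the origin at the lower-left of the bounding box.
Rectangular body: 5.4 × 2.2, A = 11.88 in², y = 1.1 in, Ī = 4.7916 in⁴.
Semicircular cap: semicircle r = 2.7, A = 11.4511 in², y = 3.34592 in, Ī = 5.83293 in⁴.
Centroid: ȳ = ΣA·y / ΣA = 2.20231 in.
Transfer each piece to the horizontal centroidal axis using Ī + A·d² with d = y − 2.20231:
  rectangular body: d = -1.10231 in → contributes +19.227 in⁴
  semicircular cap: d = 1.1436 in → contributes +20.809 in⁴
Total I = 40.0359 in⁴.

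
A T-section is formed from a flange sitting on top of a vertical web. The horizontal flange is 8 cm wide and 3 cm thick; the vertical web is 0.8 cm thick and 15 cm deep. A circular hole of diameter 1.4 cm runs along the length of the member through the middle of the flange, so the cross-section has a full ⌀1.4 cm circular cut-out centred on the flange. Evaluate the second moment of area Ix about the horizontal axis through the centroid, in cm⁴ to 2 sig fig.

Treat the section as a set of non-overlapping primitives; coordinates are from the bounding-box lower-left.
Flange: 8 × 3, A = 24 cm², y = 16.5 cm, Ī = 18 cm⁴.
Web: 0.8 × 15, A = 12 cm², y = 7.5 cm, Ī = 225 cm⁴.
Hole (subtracted): ⌀1.4, A = 1.539 cm², y = 16.5 cm, Ī = 0.1886 cm⁴.
Centroid: ȳ = ΣA·y / ΣA = 13.37 cm.
Transfer each piece to the horizontal axis through the centroid using Ī + A·d² with d = y − 13.37:
  flange: d = 3.134 cm → contributes +253.7 cm⁴
  web: d = -5.866 cm → contributes +637.9 cm⁴
  hole: d = 3.134 cm → contributes −15.31 cm⁴
Total I = 876.3 cm⁴.

Ix ≈ 880 cm⁴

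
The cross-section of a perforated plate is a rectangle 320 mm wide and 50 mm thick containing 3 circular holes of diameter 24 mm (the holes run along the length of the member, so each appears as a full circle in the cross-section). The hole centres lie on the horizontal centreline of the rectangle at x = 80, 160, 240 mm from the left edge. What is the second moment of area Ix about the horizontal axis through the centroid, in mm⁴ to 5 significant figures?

Break the section into simple shapes (no overlaps), measuring from the bottom-left corner of the bounding box.
Plate: 320 × 50, A = 16 000 mm², y = 25 mm, Ī = 3 333 333 mm⁴.
Hole 1 (subtracted): ⌀24, A = 452.3893 mm², y = 25 mm, Ī = 16286.02 mm⁴.
Hole 2 (subtracted): ⌀24, A = 452.3893 mm², y = 25 mm, Ī = 16286.02 mm⁴.
Hole 3 (subtracted): ⌀24, A = 452.3893 mm², y = 25 mm, Ī = 16286.02 mm⁴.
By symmetry the centroid is at mid-height, ȳ = 25 mm.
All pieces are centred on the horizontal axis through the centroid, so I = ΣĪ (holes subtracted) = 3 284 475 mm⁴.

Ix ≈ 3.2845 × 10⁶ mm⁴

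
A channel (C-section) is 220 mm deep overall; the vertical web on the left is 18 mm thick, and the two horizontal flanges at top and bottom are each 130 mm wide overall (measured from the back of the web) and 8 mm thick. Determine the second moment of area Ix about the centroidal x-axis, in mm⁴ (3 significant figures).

Decompose the section into non-overlapping parts with the origin at the bottom-left of its bounding rectangle.
Web: 18 × 220, A = 3 960 mm², y = 110 mm, Ī = 15 972 000 mm⁴.
Top flange (beyond web): 112 × 8, A = 896 mm², y = 216 mm, Ī = 4778.7 mm⁴.
Bottom flange (beyond web): 112 × 8, A = 896 mm², y = 4 mm, Ī = 4778.7 mm⁴.
By symmetry the centroid is at mid-height, ȳ = 110 mm.
Transfer each piece to the centroidal x-axis using Ī + A·d² with d = y − 110:
  web: d = 0 mm → contributes +15 972 000 mm⁴
  top flange (beyond web): d = 106 mm → contributes +10 072 235 mm⁴
  bottom flange (beyond web): d = -106 mm → contributes +10 072 235 mm⁴
Total I = 36 116 469 mm⁴.

Ix ≈ 3.61 × 10⁷ mm⁴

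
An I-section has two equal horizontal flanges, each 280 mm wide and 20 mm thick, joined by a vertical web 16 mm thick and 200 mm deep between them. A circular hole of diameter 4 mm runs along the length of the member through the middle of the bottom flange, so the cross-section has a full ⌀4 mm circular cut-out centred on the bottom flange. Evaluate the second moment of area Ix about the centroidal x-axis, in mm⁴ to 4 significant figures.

Treat the section as a set of non-overlapping primitives; coordinates are from the bounding-box lower-left.
Bottom flange: 280 × 20, A = 5 600 mm², y = 10 mm, Ī = 186 667 mm⁴.
Web: 16 × 200, A = 3 200 mm², y = 120 mm, Ī = 10 666 667 mm⁴.
Top flange: 280 × 20, A = 5 600 mm², y = 230 mm, Ī = 186 667 mm⁴.
Hole (subtracted): ⌀4, A = 12.5664 mm², y = 10 mm, Ī = 12.5664 mm⁴.
Centroid: ȳ = ΣA·y / ΣA = 120.096 mm.
Transfer each piece to the centroidal x-axis using Ī + A·d² with d = y − 120.096:
  bottom flange: d = -110.096 mm → contributes +68 065 085 mm⁴
  web: d = -0.096077 mm → contributes +10 666 696 mm⁴
  top flange: d = 109.904 mm → contributes +67 828 352 mm⁴
  hole: d = -110.096 mm → contributes −152 331 mm⁴
Total I = 146 407 802 mm⁴.

Ix ≈ 1.464 × 10⁸ mm⁴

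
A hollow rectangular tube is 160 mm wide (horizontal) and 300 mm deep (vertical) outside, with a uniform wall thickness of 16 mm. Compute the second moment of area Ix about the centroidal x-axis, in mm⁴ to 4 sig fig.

Ix ≈ 1.547 × 10⁸ mm⁴

Treat the section as a set of non-overlapping primitives; coordinates are from the bounding-box lower-left.
Outer rectangle: 160 × 300, A = 48 000 mm², y = 150 mm, Ī = 360 000 000 mm⁴.
Inner void (subtracted): 128 × 268, A = 34 304 mm², y = 150 mm, Ī = 205 320 875 mm⁴.
By symmetry the centroid is at mid-height, ȳ = 150 mm.
All pieces are centred on the centroidal x-axis, so I = ΣĪ (holes subtracted) = 154 679 125 mm⁴.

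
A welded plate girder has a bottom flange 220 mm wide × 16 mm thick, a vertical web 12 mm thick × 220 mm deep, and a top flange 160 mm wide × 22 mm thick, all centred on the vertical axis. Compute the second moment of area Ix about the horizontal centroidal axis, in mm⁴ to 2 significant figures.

Split into non-overlapping primitives; take the origin at the lower-left of the bounding box.
Bottom plate: 220 × 16, A = 3 520 mm², y = 8 mm, Ī = 75 093 mm⁴.
Web plate: 12 × 220, A = 2 640 mm², y = 126 mm, Ī = 10 648 000 mm⁴.
Top plate: 160 × 22, A = 3 520 mm², y = 247 mm, Ī = 141 973 mm⁴.
Centroid: ȳ = ΣA·y / ΣA = 127.1 mm.
Transfer each piece to the horizontal centroidal axis using Ī + A·d² with d = y − 127.1:
  bottom plate: d = -119.1 mm → contributes +49 998 002 mm⁴
  web plate: d = -1.091 mm → contributes +10 651 142 mm⁴
  top plate: d = 119.9 mm → contributes +50 753 202 mm⁴
Total I = 111 402 347 mm⁴.

Ix ≈ 1.1 × 10⁸ mm⁴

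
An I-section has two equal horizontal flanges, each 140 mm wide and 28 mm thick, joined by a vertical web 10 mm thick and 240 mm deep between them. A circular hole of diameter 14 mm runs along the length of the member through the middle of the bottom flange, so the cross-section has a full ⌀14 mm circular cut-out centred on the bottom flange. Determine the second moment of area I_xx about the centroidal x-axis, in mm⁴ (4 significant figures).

I_xx ≈ 1.500 × 10⁸ mm⁴

Split into non-overlapping primitives; take the origin at the lower-left of the bounding box.
Bottom flange: 140 × 28, A = 3 920 mm², y = 14 mm, Ī = 256 107 mm⁴.
Web: 10 × 240, A = 2 400 mm², y = 148 mm, Ī = 11 520 000 mm⁴.
Top flange: 140 × 28, A = 3 920 mm², y = 282 mm, Ī = 256 107 mm⁴.
Hole (subtracted): ⌀14, A = 153.938 mm², y = 14 mm, Ī = 1885.74 mm⁴.
Centroid: ȳ = ΣA·y / ΣA = 150.045 mm.
Transfer each piece to the centroidal x-axis using Ī + A·d² with d = y − 150.045:
  bottom flange: d = -136.045 mm → contributes +72 808 595 mm⁴
  web: d = -2.04517 mm → contributes +11 530 039 mm⁴
  top flange: d = 131.955 mm → contributes +68 511 451 mm⁴
  hole: d = -136.045 mm → contributes −2 851 015 mm⁴
Total I = 149 999 069 mm⁴.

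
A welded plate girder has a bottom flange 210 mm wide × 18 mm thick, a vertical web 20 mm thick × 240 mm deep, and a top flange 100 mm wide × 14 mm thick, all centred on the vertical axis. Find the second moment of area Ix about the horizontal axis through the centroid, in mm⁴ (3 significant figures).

Ix ≈ 9.90 × 10⁷ mm⁴

Treat the section as a set of non-overlapping primitives; coordinates are from the bounding-box lower-left.
Bottom plate: 210 × 18, A = 3 780 mm², y = 9 mm, Ī = 102 060 mm⁴.
Web plate: 20 × 240, A = 4 800 mm², y = 138 mm, Ī = 23 040 000 mm⁴.
Top plate: 100 × 14, A = 1 400 mm², y = 265 mm, Ī = 22 867 mm⁴.
Centroid: ȳ = ΣA·y / ΣA = 106.96 mm.
Transfer each piece to the horizontal axis through the centroid using Ī + A·d² with d = y − 106.96:
  bottom plate: d = -97.956 mm → contributes +36 372 523 mm⁴
  web plate: d = 31.044 mm → contributes +27 665 930 mm⁴
  top plate: d = 158.04 mm → contributes +34 991 974 mm⁴
Total I = 99 030 427 mm⁴.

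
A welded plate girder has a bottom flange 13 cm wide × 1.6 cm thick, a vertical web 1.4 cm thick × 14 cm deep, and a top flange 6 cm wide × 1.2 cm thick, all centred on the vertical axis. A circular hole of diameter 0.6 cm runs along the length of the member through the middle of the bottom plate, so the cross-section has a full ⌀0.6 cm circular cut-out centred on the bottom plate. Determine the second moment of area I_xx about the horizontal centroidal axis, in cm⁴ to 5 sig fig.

I_xx ≈ 1755.2 cm⁴

Treat the section as a set of non-overlapping primitives; coordinates are from the bounding-box lower-left.
Bottom plate: 13 × 1.6, A = 20.8 cm², y = 0.8 cm, Ī = 4.437333 cm⁴.
Web plate: 1.4 × 14, A = 19.6 cm², y = 8.6 cm, Ī = 320.1333 cm⁴.
Top plate: 6 × 1.2, A = 7.2 cm², y = 16.2 cm, Ī = 0.864 cm⁴.
Hole (subtracted): ⌀0.6, A = 0.2827433 cm², y = 0.8 cm, Ī = 0.006361725 cm⁴.
Centroid: ȳ = ΣA·y / ΣA = 6.374288 cm.
Transfer each piece to the horizontal centroidal axis using Ī + A·d² with d = y − 6.374288:
  bottom plate: d = -5.574288 cm → contributes +650.7491 cm⁴
  web plate: d = 2.225712 cm → contributes +417.2277 cm⁴
  top plate: d = 9.825712 cm → contributes +695.9853 cm⁴
  hole: d = -5.574288 cm → contributes −8.791956 cm⁴
Total I = 1755.17 cm⁴.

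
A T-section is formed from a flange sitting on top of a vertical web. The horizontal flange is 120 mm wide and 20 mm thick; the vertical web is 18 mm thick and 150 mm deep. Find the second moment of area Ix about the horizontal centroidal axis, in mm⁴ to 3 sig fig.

Break the section into simple shapes (no overlaps), measuring from the bottom-left corner of the bounding box.
Flange: 120 × 20, A = 2 400 mm², y = 160 mm, Ī = 80 000 mm⁴.
Web: 18 × 150, A = 2 700 mm², y = 75 mm, Ī = 5 062 500 mm⁴.
Centroid: ȳ = ΣA·y / ΣA = 115 mm.
Transfer each piece to the horizontal centroidal axis using Ī + A·d² with d = y − 115:
  flange: d = 45 mm → contributes +4 940 000 mm⁴
  web: d = -40 mm → contributes +9 382 500 mm⁴
Total I = 14 322 500 mm⁴.

Ix ≈ 1.43 × 10⁷ mm⁴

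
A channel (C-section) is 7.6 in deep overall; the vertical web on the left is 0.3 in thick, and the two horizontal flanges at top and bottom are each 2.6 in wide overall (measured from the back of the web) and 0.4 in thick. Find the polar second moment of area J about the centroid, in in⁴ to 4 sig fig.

Treat the section as a set of non-overlapping primitives; coordinates are from the bounding-box lower-left.
Web: 0.3 × 7.6, A = 2.28 in², y = 3.8 in, Ī = 10.9744 in⁴.
Top flange (beyond web): 2.3 × 0.4, A = 0.92 in², y = 7.4 in, Ī = 0.0122667 in⁴.
Bottom flange (beyond web): 2.3 × 0.4, A = 0.92 in², y = 0.2 in, Ī = 0.0122667 in⁴.
By symmetry the centroid is at mid-height, ȳ = 3.8 in.
Transfer each piece to the centroidal x-axis using Ī + A·d² with d = y − 3.8:
  web: d = 0 in → contributes +10.9744 in⁴
  top flange (beyond web): d = 3.6 in → contributes +11.9355 in⁴
  bottom flange (beyond web): d = -3.6 in → contributes +11.9355 in⁴
Total I = 34.8453 in⁴.
For the y-axis: x̄ = 0.730583 in.
Repeating about the centroidal y-axis gives I_y = 2.54908 in⁴.
Polar second moment: J = I_x + I_y = 37.3944 in⁴.

J ≈ 37.39 in⁴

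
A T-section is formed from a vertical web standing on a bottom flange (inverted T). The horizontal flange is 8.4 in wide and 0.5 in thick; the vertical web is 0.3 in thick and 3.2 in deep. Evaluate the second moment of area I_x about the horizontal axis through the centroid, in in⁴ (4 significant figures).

I_x ≈ 3.581 in⁴

Break the section into simple shapes (no overlaps), measuring from the bottom-left corner of the bounding box.
Flange: 8.4 × 0.5, A = 4.2 in², y = 0.25 in, Ī = 0.0875 in⁴.
Web: 0.3 × 3.2, A = 0.96 in², y = 2.1 in, Ī = 0.8192 in⁴.
Centroid: ȳ = ΣA·y / ΣA = 0.594186 in.
Transfer each piece to the horizontal axis through the centroid using Ī + A·d² with d = y − 0.594186:
  flange: d = -0.344186 in → contributes +0.585049 in⁴
  web: d = 1.50581 in → contributes +2.99598 in⁴
Total I = 3.58103 in⁴.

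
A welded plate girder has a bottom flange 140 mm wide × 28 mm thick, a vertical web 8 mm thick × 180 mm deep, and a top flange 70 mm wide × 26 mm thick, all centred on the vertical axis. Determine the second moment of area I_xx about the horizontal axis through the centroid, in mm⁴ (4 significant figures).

Treat the section as a set of non-overlapping primitives; coordinates are from the bounding-box lower-left.
Bottom plate: 140 × 28, A = 3 920 mm², y = 14 mm, Ī = 256 107 mm⁴.
Web plate: 8 × 180, A = 1 440 mm², y = 118 mm, Ī = 3 888 000 mm⁴.
Top plate: 70 × 26, A = 1 820 mm², y = 221 mm, Ī = 102 527 mm⁴.
Centroid: ȳ = ΣA·y / ΣA = 87.3287 mm.
Transfer each piece to the horizontal axis through the centroid using Ī + A·d² with d = y − 87.3287:
  bottom plate: d = -73.3287 mm → contributes +21 334 326 mm⁴
  web plate: d = 30.6713 mm → contributes +5 242 650 mm⁴
  top plate: d = 133.671 mm → contributes +32 622 321 mm⁴
Total I = 59 199 298 mm⁴.

I_xx ≈ 5.920 × 10⁷ mm⁴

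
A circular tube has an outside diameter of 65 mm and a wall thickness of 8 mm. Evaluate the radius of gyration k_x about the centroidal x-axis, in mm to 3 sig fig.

k_x ≈ 20.4 mm

Decompose the section into non-overlapping parts with the origin at the bottom-left of its bounding rectangle.
Outer circle: ⌀65, A = 3318.3 mm², y = 32.5 mm, Ī = 876 241 mm⁴.
Bore (subtracted): ⌀49, A = 1885.7 mm², y = 32.5 mm, Ī = 282 979 mm⁴.
By symmetry the centroid is at mid-height, ȳ = 32.5 mm.
All pieces are centred on the centroidal x-axis, so I = ΣĪ (holes subtracted) = 593 261 mm⁴.
Radius of gyration: k = √(I/A) = √(593 261 / 1432.6) = 20.35 mm.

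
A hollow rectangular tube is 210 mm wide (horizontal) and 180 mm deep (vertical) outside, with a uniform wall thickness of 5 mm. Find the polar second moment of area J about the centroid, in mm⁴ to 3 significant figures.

Break the section into simple shapes (no overlaps), measuring from the bottom-left corner of the bounding box.
Outer rectangle: 210 × 180, A = 37 800 mm², y = 90 mm, Ī = 102 060 000 mm⁴.
Inner void (subtracted): 200 × 170, A = 34 000 mm², y = 90 mm, Ī = 81 883 333 mm⁴.
By symmetry the centroid is at mid-height, ȳ = 90 mm.
All pieces are centred on the centroidal x-axis, so I = ΣĪ (holes subtracted) = 20 176 667 mm⁴.
Repeating about the centroidal y-axis gives I_y = 25 581 667 mm⁴.
Polar second moment: J = I_x + I_y = 45 758 333 mm⁴.

J ≈ 4.58 × 10⁷ mm⁴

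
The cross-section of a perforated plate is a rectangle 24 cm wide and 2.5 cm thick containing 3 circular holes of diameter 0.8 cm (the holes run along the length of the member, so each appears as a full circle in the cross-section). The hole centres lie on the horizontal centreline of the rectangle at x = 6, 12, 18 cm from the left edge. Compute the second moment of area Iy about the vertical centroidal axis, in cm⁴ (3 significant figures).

Split into non-overlapping primitives; take the origin at the lower-left of the bounding box.
Plate: 24 × 2.5, A = 60 cm², x = 12 cm, Ī = 2 880 cm⁴.
Hole 1 (subtracted): ⌀0.8, A = 0.50265 cm², x = 6 cm, Ī = 0.020106 cm⁴.
Hole 2 (subtracted): ⌀0.8, A = 0.50265 cm², x = 12 cm, Ī = 0.020106 cm⁴.
Hole 3 (subtracted): ⌀0.8, A = 0.50265 cm², x = 18 cm, Ī = 0.020106 cm⁴.
By symmetry the centroid is at mid-width, x̄ = 12 cm.
Transfer each piece to the vertical centroidal axis using Ī + A·d² with d = x − 12:
  plate: d = 0 cm → contributes +2 880 cm⁴
  hole 1: d = -6 cm → contributes −18.116 cm⁴
  hole 2: d = 0 cm → contributes −0.020106 cm⁴
  hole 3: d = 6 cm → contributes −18.116 cm⁴
Total I = 2843.7 cm⁴.

Iy ≈ 2840 cm⁴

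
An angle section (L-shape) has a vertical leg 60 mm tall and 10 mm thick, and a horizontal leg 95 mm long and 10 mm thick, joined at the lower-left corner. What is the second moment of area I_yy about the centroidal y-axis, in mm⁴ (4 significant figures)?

Decompose the section into non-overlapping parts with the origin at the bottom-left of its bounding rectangle.
Vertical leg: 10 × 60, A = 600 mm², x = 5 mm, Ī = 5 000 mm⁴.
Horizontal leg (remainder): 85 × 10, A = 850 mm², x = 52.5 mm, Ī = 511 771 mm⁴.
Centroid: x̄ = ΣA·x / ΣA = 32.8448 mm.
Transfer each piece to the centroidal y-axis using Ī + A·d² with d = x − 32.8448:
  vertical leg: d = -27.8448 mm → contributes +470 201 mm⁴
  horizontal leg (remainder): d = 19.6552 mm → contributes +840 148 mm⁴
Total I = 1 310 348 mm⁴.

I_yy ≈ 1.310 × 10⁶ mm⁴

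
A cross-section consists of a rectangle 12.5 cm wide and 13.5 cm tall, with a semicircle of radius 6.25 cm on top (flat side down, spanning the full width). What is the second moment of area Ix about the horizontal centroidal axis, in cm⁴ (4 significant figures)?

Ix ≈ 6709 cm⁴

Break the section into simple shapes (no overlaps), measuring from the bottom-left corner of the bounding box.
Rectangular body: 12.5 × 13.5, A = 168.75 cm², y = 6.75 cm, Ī = 2562.89 cm⁴.
Semicircular cap: semicircle r = 6.25, A = 61.3592 cm², y = 16.1526 cm, Ī = 167.476 cm⁴.
Centroid: ȳ = ΣA·y / ΣA = 9.25722 cm.
Transfer each piece to the horizontal centroidal axis using Ī + A·d² with d = y − 9.25722:
  rectangular body: d = -2.50722 cm → contributes +3623.68 cm⁴
  semicircular cap: d = 6.89536 cm → contributes +3084.86 cm⁴
Total I = 6708.54 cm⁴.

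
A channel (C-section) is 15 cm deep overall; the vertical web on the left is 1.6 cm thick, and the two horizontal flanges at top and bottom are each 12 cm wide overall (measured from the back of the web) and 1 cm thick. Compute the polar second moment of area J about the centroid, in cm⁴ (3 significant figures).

J ≈ 2060 cm⁴

Decompose the section into non-overlapping parts with the origin at the bottom-left of its bounding rectangle.
Web: 1.6 × 15, A = 24 cm², y = 7.5 cm, Ī = 450 cm⁴.
Top flange (beyond web): 10.4 × 1, A = 10.4 cm², y = 14.5 cm, Ī = 0.86667 cm⁴.
Bottom flange (beyond web): 10.4 × 1, A = 10.4 cm², y = 0.5 cm, Ī = 0.86667 cm⁴.
By symmetry the centroid is at mid-height, ȳ = 7.5 cm.
Transfer each piece to the centroidal x-axis using Ī + A·d² with d = y − 7.5:
  web: d = 0 cm → contributes +450 cm⁴
  top flange (beyond web): d = 7 cm → contributes +510.47 cm⁴
  bottom flange (beyond web): d = -7 cm → contributes +510.47 cm⁴
Total I = 1470.9 cm⁴.
For the y-axis: x̄ = 3.5857 cm.
Repeating about the centroidal y-axis gives I_y = 593.74 cm⁴.
Polar second moment: J = I_x + I_y = 2064.7 cm⁴.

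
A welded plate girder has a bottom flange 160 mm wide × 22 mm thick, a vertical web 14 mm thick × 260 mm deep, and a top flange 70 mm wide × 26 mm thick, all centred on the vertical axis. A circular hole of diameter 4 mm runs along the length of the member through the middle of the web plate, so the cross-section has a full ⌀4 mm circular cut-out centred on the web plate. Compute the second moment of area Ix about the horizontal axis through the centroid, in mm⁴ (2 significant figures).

Ix ≈ 1.2 × 10⁸ mm⁴

Split into non-overlapping primitives; take the origin at the lower-left of the bounding box.
Bottom plate: 160 × 22, A = 3 520 mm², y = 11 mm, Ī = 141 973 mm⁴.
Web plate: 14 × 260, A = 3 640 mm², y = 152 mm, Ī = 20 505 333 mm⁴.
Top plate: 70 × 26, A = 1 820 mm², y = 295 mm, Ī = 102 527 mm⁴.
Hole (subtracted): ⌀4, A = 12.57 mm², y = 152 mm, Ī = 12.57 mm⁴.
Centroid: ȳ = ΣA·y / ΣA = 125.7 mm.
Transfer each piece to the horizontal axis through the centroid using Ī + A·d² with d = y − 125.7:
  bottom plate: d = -114.7 mm → contributes +46 431 917 mm⁴
  web plate: d = 26.32 mm → contributes +23 027 709 mm⁴
  top plate: d = 169.3 mm → contributes +52 283 137 mm⁴
  hole: d = 26.32 mm → contributes −8 721 mm⁴
Total I = 121 734 044 mm⁴.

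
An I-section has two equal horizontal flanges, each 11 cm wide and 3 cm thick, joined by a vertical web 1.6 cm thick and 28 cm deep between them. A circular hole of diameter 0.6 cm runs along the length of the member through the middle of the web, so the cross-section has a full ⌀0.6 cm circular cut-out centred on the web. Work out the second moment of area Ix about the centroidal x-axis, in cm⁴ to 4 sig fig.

Treat the section as a set of non-overlapping primitives; coordinates are from the bounding-box lower-left.
Bottom flange: 11 × 3, A = 33 cm², y = 1.5 cm, Ī = 24.75 cm⁴.
Web: 1.6 × 28, A = 44.8 cm², y = 17 cm, Ī = 2926.93 cm⁴.
Top flange: 11 × 3, A = 33 cm², y = 32.5 cm, Ī = 24.75 cm⁴.
Hole (subtracted): ⌀0.6, A = 0.282743 cm², y = 17 cm, Ī = 0.00636173 cm⁴.
By symmetry the centroid is at mid-height, ȳ = 17 cm.
Transfer each piece to the centroidal x-axis using Ī + A·d² with d = y − 17:
  bottom flange: d = -15.5 cm → contributes +7 953 cm⁴
  web: d = 0 cm → contributes +2926.93 cm⁴
  top flange: d = 15.5 cm → contributes +7 953 cm⁴
  hole: d = 0 cm → contributes −0.00636173 cm⁴
Total I = 18832.9 cm⁴.

Ix ≈ 1.883 × 10⁴ cm⁴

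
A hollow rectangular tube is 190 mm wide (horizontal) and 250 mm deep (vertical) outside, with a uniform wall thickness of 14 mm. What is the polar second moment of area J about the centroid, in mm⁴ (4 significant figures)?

J ≈ 1.639 × 10⁸ mm⁴

Split into non-overlapping primitives; take the origin at the lower-left of the bounding box.
Outer rectangle: 190 × 250, A = 47 500 mm², y = 125 mm, Ī = 247 395 833 mm⁴.
Inner void (subtracted): 162 × 222, A = 35 964 mm², y = 125 mm, Ī = 147 704 148 mm⁴.
By symmetry the centroid is at mid-height, ȳ = 125 mm.
All pieces are centred on the centroidal x-axis, so I = ΣĪ (holes subtracted) = 99 691 685 mm⁴.
Repeating about the centroidal y-axis gives I_y = 64 242 565 mm⁴.
Polar second moment: J = I_x + I_y = 163 934 251 mm⁴.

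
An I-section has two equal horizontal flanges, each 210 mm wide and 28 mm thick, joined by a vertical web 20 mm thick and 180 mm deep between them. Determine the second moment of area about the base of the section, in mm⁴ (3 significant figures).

Decompose the section into non-overlapping parts with the origin at the bottom-left of its bounding rectangle.
Bottom flange: 210 × 28, A = 5 880 mm², y = 14 mm, Ī = 384 160 mm⁴.
Web: 20 × 180, A = 3 600 mm², y = 118 mm, Ī = 9 720 000 mm⁴.
Top flange: 210 × 28, A = 5 880 mm², y = 222 mm, Ī = 384 160 mm⁴.
Transfer each piece to a horizontal axis along the bottom face using Ī + A·d² with d = y − 0:
  bottom flange: d = 14 mm → contributes +1 536 640 mm⁴
  web: d = 118 mm → contributes +59 846 400 mm⁴
  top flange: d = 222 mm → contributes +290 174 080 mm⁴
Total I = 351 557 120 mm⁴.

I_base ≈ 3.52 × 10⁸ mm⁴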